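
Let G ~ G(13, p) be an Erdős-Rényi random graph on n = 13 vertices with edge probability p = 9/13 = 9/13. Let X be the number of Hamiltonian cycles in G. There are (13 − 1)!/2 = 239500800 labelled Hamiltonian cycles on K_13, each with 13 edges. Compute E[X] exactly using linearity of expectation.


K_13 has (13 − 1)!/2 = 239500800 labelled Hamiltonian cycles.
For each such Hamiltonian cycle H, let X_H = 1 if all 13 edges of H are present in G. Then P[X_H = 1] = p^{13} = (9/13)^{13} = 2541865828329/302875106592253.
By linearity of expectation: E[X] = Σ_H E[X_H] = 239500800 · p^{13} = 239500800 · 2541865828329/302875106592253 = 608778899377458163200/302875106592253.
Numerically: E[X] ≈ 2.01e+06.

E[X] = 239500800 · (9/13)^{13} = 608778899377458163200/302875106592253 ≈ 2.01e+06.


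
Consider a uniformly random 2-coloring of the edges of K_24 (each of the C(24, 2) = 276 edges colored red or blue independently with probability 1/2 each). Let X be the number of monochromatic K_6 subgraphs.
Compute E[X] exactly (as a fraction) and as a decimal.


Let X = Σ_S X_S over the C(24, 6) = 134596 subsets S of size 6, where X_S = 1 if the K_6 on S is monochromatic.
For a fixed S, the K_6 on S has C(6, 2) = 15 edges. P[all 15 edges red] = (1/2)^15, and likewise for blue, so P[monochromatic] = 2·(1/2)^15 = 2^{1 − 15} = 1/16384.
By linearity: E[X] = C(24, 6) · 2^{1 − 15} = 134596 · 1/16384 = 33649/4096.
Numerically: E[X] ≈ 8.21509.

E[X] = C(24,6)·2^(1−C(6,2)) = 33649/4096 ≈ 8.21509.


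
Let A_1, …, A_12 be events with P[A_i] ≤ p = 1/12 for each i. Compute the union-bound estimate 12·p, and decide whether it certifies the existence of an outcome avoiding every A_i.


Union bound: P[∪_{i=1}^{12} A_i] ≤ Σ_i P[A_i] ≤ 12·p = 12·(1/12) = 1.
Numerically: 1 ≈ 1.0000.
Is 1 < 1? NO.
Since the bound 1 is ≥ 1, the union bound is uninformative here; it does NOT by itself certify existence.

12·p = 1 ≈ 1.0000; existence NOT certified by the union bound.


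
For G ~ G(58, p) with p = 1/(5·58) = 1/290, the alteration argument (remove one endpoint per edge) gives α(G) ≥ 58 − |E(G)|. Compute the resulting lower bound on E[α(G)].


E[|E(G)|] = C(58, 2)·p = 1653 · (1/290) = 57/10.
E[α(G)] ≥ n − E[|E(G)|] = 58 − 57/10 = 523/10.
Numerically: ≈ 52.300.
(This is only a lower bound; the true E[α(G)] may be larger.)

E[α(G)] ≥ 523/10 ≈ 52.300.


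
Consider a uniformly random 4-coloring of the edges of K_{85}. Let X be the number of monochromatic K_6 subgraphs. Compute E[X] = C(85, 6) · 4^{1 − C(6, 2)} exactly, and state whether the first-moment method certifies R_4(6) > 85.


E[X] = C(85, 6) · 4^{1 − 15} = 437353560 · 4^{−14} = 437353560/268435456.
As a reduced fraction: E[X] = 54669195/33554432 ≈ 1.6293.
Is E[X] < 1? NO.
Since E[X] ≥ 1, the first-moment bound is inconclusive at n = 85; it does NOT by itself certify R_4(6) > 85.

E[X] = 54669195/33554432 ≈ 1.6293; E[X] ≥ 1; first-moment method inconclusive here.


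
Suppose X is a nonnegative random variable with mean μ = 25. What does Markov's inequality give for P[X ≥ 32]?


μ = E[X] = 25, a = 32.
Markov: P[X ≥ 32] ≤ μ/a = (25)/32 = 25/32.
Numerically: ≈ 0.781250.
(Since a = 32 > μ = 25.000000, the bound 25/32 is < 1 and informative.)

P[X ≥ 32] ≤ 25/32 ≈ 0.781250.


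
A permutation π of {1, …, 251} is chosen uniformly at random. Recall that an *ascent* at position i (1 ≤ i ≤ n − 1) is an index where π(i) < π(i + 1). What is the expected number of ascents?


Write X = Σ X_I over i = 1, …, 250, with X_I the indicator of one ascent.
There are 250 indicators.
For each fixed i, the pair (π(i), π(i+1)) is a uniformly random ordered pair of distinct values from {1, …, 251}; by symmetry P[π(i) < π(i+1)] = 1/2.
By linearity: E[X] = 250 · (1/2) = (251 − 1) · (1/2) = 125 ≈ 125.000.

E[X] = 125 = 125.000.


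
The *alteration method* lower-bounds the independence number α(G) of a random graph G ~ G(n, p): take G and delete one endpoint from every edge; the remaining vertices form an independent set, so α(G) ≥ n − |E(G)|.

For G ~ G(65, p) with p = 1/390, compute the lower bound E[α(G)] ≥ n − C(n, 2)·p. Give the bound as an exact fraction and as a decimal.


E[|E(G)|] = C(65, 2)·p = 2080 · (1/390) = 16/3.
E[α(G)] ≥ n − E[|E(G)|] = 65 − 16/3 = 179/3.
Numerically: ≈ 59.66667.
(This is only a lower bound; the true E[α(G)] may be larger.)

E[α(G)] ≥ 179/3 ≈ 59.66667.


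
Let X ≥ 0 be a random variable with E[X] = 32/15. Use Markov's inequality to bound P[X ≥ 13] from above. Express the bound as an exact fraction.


μ = E[X] = 32/15, a = 13.
Markov: P[X ≥ 13] ≤ μ/a = (32/15)/13 = 32/195.
Numerically: ≈ 0.164103.
(Since a = 13 > μ = 2.133333, the bound 32/195 is < 1 and informative.)

P[X ≥ 13] ≤ 32/195 ≈ 0.164103.


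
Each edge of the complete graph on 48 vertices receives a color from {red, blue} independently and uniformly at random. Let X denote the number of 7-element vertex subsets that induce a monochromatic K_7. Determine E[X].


Let X = Σ_S X_S over the C(48, 7) = 73629072 subsets S of size 7, where X_S = 1 if the K_7 on S is monochromatic.
For a fixed S, the K_7 on S has C(7, 2) = 21 edges. P[all 21 edges red] = (1/2)^21, and likewise for blue, so P[monochromatic] = 2·(1/2)^21 = 2^{1 − 21} = 1/1048576.
By linearity of expectation: E[X] = C(48, 7) · 2^{1 − 21} = 73629072 · 1/1048576 = 4601817/65536.
Numerically: E[X] ≈ 70.2182.

E[X] = C(48,7)·2^(1−C(7,2)) = 4601817/65536 ≈ 70.2182.


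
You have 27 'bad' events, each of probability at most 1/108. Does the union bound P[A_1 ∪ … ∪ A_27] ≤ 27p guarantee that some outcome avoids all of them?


Union bound: P[∪_{i=1}^{27} A_i] ≤ Σ_i P[A_i] ≤ 27·p = 27·(1/108) = 1/4.
Numerically: 1/4 ≈ 0.2500000.
Is 1/4 < 1? YES.
Since P[∪ A_i] ≤ 1/4 < 1, the complement has P[∩ A_i^c] ≥ 1 − 1/4 = 3/4 > 0, so some outcome avoids every A_i.

27·p = 1/4 ≈ 0.2500000; existence CERTIFIED by the union bound.


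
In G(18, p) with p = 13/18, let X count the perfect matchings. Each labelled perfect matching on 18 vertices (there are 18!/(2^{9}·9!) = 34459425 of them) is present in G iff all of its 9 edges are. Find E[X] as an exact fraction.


K_18 has 18!/(2^{9}·9!) = 34459425 labelled perfect matchings.
For each such perfect matching H, let X_H = 1 if all 9 edges of H are present in G. Then P[X_H = 1] = p^{9} = (13/18)^{9} = 10604499373/198359290368.
Summing the indicators: E[X] = Σ_H E[X_H] = 34459425 · p^{9} = 34459425 · 10604499373/198359290368 = 4511419145758525/2448880128.
Numerically: E[X] ≈ 1.8422e+06.

E[X] = 34459425 · (13/18)^{9} = 4511419145758525/2448880128 ≈ 1.8422e+06.


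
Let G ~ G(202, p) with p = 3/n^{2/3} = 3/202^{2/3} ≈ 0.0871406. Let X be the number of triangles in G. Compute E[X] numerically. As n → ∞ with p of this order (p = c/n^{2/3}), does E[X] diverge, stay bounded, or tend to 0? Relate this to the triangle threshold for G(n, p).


Number of potential triangles: C(202, 3) = 1353400.
Each occurs with probability p³ ≈ (0.0871406)³ ≈ 6.61699833e-04.
By linearity: E[X] = C(202, 3)·p³ ≈ 1353400 · 6.61699833e-04 ≈ 895.544554.
Since α = 2/3 < 1, p = c/n^{2/3} ≫ 1/n is above the triangle threshold p ~ 1/n. Asymptotically E[X] ~ (c³/6)·n^{3(1−α)} = (3³/6)·n^{1} → ∞; triangles are abundant w.h.p.

E[X] ≈ 895.544554; in regime p = Θ(1/n^{2/3}) E[X] diverges (above the triangle threshold p ~ 1/n).


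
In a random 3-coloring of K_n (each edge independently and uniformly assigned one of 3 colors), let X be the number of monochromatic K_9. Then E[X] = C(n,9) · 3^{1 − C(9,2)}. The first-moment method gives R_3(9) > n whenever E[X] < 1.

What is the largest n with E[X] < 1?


We need C(n, 9) · 3^{1 − 36} < 1, i.e. C(n, 9) < 3^{36 − 1} = 50031545098999707.
Check values of n near the boundary:
  n = 296: C(296, 9) = 42513789098994080; 42513789098994080 < 50031545098999707? YES
  n = 297: C(297, 9) = 43842345008337645; 43842345008337645 < 50031545098999707? YES
  n = 298: C(298, 9) = 45207677551849890; 45207677551849890 < 50031545098999707? YES
  n = 299: C(299, 9) = 46610674441390059; 46610674441390059 < 50031545098999707? YES
  n = 300: C(300, 9) = 48052241692154700; 48052241692154700 < 50031545098999707? YES
  n = 301: C(301, 9) = 49533303936090975; 49533303936090975 < 50031545098999707? YES
  n = 302: C(302, 9) = 51054804739588650; 51054804739588650 < 50031545098999707? NO
  n = 303: C(303, 9) = 52617706925494425; 52617706925494425 < 50031545098999707? NO
The largest n with C(n, 9) < 50031545098999707 is n = 301 (where E[X] = 16511101312030325/16677181699666569 ≈ 0.990). Hence R_3(9) > 301, i.e. R_3(9) ≥ 302.

Largest n = 301; hence R_3(9) > 301.


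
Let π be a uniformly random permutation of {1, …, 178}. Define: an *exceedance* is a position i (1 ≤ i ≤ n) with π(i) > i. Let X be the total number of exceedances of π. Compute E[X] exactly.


Write X = Σ_{i=1}^{178} X_i, where X_i = 1_{π(i) > i}.
For each fixed i, π(i) is uniform over {1, …, 178} (marginal of a uniform permutation), so P[π(i) > i] = (n − i)/n. Summing: Σ_{i=1}^{178} (n − i)/n = (0 + 1 + … + 177)/178 = 178(178 − 1)/(2·178) = (178 − 1)/2.
Hence E[X] = Σ_{i=1}^{178} (178 − i)/178 = 177/2 ≈ 88.50000.

E[X] = 177/2 = 88.50000.


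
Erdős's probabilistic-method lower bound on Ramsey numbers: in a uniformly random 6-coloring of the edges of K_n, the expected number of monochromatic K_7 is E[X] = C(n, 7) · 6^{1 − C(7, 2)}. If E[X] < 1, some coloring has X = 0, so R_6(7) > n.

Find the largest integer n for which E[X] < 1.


We need C(n, 7) · 6^{1 − 21} < 1, i.e. C(n, 7) < 6^{21 − 1} = 3656158440062976.
Check values of n near the boundary:
  n = 564: C(564, 7) = 3469685994423792; 3469685994423792 < 3656158440062976? YES
  n = 565: C(565, 7) = 3513212521235560; 3513212521235560 < 3656158440062976? YES
  n = 566: C(566, 7) = 3557206237959440; 3557206237959440 < 3656158440062976? YES
  n = 567: C(567, 7) = 3601671315933933; 3601671315933933 < 3656158440062976? YES
  n = 568: C(568, 7) = 3646611956239704; 3646611956239704 < 3656158440062976? YES
  n = 569: C(569, 7) = 3692032389858348; 3692032389858348 < 3656158440062976? NO
  n = 570: C(570, 7) = 3737936877831720; 3737936877831720 < 3656158440062976? NO
  n = 571: C(571, 7) = 3784329711421830; 3784329711421830 < 3656158440062976? NO
The largest n with C(n, 7) < 3656158440062976 is n = 568 (where E[X] = 16882462760369/16926659444736 ≈ 0.997). Hence R_6(7) > 568, i.e. R_6(7) ≥ 569.

Largest n = 568; hence R_6(7) > 568.


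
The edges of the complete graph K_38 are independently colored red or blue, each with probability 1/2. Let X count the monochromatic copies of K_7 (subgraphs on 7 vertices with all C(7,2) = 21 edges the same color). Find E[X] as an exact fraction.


Let X = Σ_S X_S over the C(38, 7) = 12620256 subsets S of size 7, where X_S = 1 if the K_7 on S is monochromatic.
For a fixed S, the K_7 on S has C(7, 2) = 21 edges. P[all 21 edges red] = (1/2)^21, and likewise for blue, so P[monochromatic] = 2·(1/2)^21 = 2^{1 − 21} = 1/1048576.
By linearity of expectation: E[X] = C(38, 7) · 2^{1 − 21} = 12620256 · 1/1048576 = 394383/32768.
Numerically: E[X] ≈ 12.036.

E[X] = C(38,7)·2^(1−C(7,2)) = 394383/32768 ≈ 12.036.


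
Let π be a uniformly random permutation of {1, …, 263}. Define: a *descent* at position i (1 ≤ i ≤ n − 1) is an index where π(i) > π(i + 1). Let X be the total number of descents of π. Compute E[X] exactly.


Write X = Σ X_I over i = 1, …, 262, with X_I the indicator of one descent.
There are 262 indicators.
For each fixed i, the pair (π(i), π(i+1)) is a uniformly random ordered pair of distinct values from {1, …, 263}; by symmetry P[π(i) > π(i+1)] = 1/2.
By linearity: E[X] = 262 · (1/2) = (263 − 1) · (1/2) = 131 ≈ 131.0000.

E[X] = 131 = 131.0000.


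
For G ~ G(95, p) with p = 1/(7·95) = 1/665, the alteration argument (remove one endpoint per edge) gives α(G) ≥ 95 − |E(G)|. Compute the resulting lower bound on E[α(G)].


E[|E(G)|] = C(95, 2)·p = 4465 · (1/665) = 47/7.
E[α(G)] ≥ n − E[|E(G)|] = 95 − 47/7 = 618/7.
Numerically: ≈ 88.285714.
(This is only a lower bound; the true E[α(G)] may be larger.)

E[α(G)] ≥ 618/7 ≈ 88.285714.


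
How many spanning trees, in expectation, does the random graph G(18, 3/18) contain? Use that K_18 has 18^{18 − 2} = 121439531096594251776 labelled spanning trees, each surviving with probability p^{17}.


K_18 has 18^{18 − 2} = 121439531096594251776 labelled spanning trees.
For each such spanning tree H, let X_H = 1 if all 17 edges of H are present in G. Then P[X_H = 1] = p^{17} = (1/6)^{17} = 1/16926659444736.
Summing the indicators: E[X] = Σ_H E[X_H] = 121439531096594251776 · p^{17} = 121439531096594251776 · 1/16926659444736 = 14348907/2.
Numerically: E[X] ≈ 7.1745e+06.

E[X] = 121439531096594251776 · (1/6)^{17} = 14348907/2 ≈ 7.1745e+06.


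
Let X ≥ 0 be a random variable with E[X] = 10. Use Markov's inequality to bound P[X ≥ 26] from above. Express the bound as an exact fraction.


μ = E[X] = 10, a = 26.
Markov: P[X ≥ 26] ≤ μ/a = (10)/26 = 5/13.
Numerically: ≈ 0.3846.
(Since a = 26 > μ = 10.0000, the bound 5/13 is < 1 and informative.)

P[X ≥ 26] ≤ 5/13 ≈ 0.3846.


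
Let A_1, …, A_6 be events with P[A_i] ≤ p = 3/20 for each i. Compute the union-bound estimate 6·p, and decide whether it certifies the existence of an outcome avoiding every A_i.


Union bound: P[∪_{i=1}^{6} A_i] ≤ Σ_i P[A_i] ≤ 6·p = 6·(3/20) = 9/10.
Numerically: 9/10 ≈ 0.9000000.
Is 9/10 < 1? YES.
Since P[∪ A_i] ≤ 9/10 < 1, the complement has P[∩ A_i^c] ≥ 1 − 9/10 = 1/10 > 0, so some outcome avoids every A_i.

6·p = 9/10 ≈ 0.9000000; existence CERTIFIED by the union bound.


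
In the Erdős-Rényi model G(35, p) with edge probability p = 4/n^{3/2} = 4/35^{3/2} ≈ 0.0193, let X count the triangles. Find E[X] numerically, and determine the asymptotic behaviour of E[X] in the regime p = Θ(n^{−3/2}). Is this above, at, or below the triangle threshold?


Number of potential triangles: C(35, 3) = 6545.
Each occurs with probability p³ ≈ (0.0193)³ ≈ 7.20898e-06.
By linearity: E[X] = C(35, 3)·p³ ≈ 6545 · 7.20898e-06 ≈ 0.047.
Since α = 3/2 > 1, p = c/n^{3/2} = o(1/n) is below the triangle threshold p ~ 1/n. Asymptotically E[X] ~ (c³/6)·n^{3(1−α)} = (4³/6)·n^{-1.5} → 0, so by Markov's inequality G has no triangles w.h.p.

E[X] ≈ 0.047; in regime p = Θ(1/n^{3/2}) E[X] tends to 0 (below the triangle threshold p ~ 1/n).


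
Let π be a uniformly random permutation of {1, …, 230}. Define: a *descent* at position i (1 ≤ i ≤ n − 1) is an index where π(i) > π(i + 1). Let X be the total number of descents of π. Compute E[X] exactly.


Write X = Σ X_I over i = 1, …, 229, with X_I the indicator of one descent.
There are 229 indicators.
For each fixed i, the pair (π(i), π(i+1)) is a uniformly random ordered pair of distinct values from {1, …, 230}; by symmetry P[π(i) > π(i+1)] = 1/2.
By linearity: E[X] = 229 · (1/2) = (230 − 1) · (1/2) = 229/2 ≈ 114.50000.

E[X] = 229/2 = 114.50000.


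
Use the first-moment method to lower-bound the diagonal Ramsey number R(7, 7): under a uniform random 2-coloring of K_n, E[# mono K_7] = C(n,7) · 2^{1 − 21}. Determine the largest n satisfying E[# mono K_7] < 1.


We need C(n, 7) · 2^{1 − 21} < 1, i.e. C(n, 7) < 2^{21 − 1} = 1048576.
Check values of n near the boundary:
  n = 21: C(21, 7) = 116280; 116280 < 1048576? YES
  n = 22: C(22, 7) = 170544; 170544 < 1048576? YES
  n = 23: C(23, 7) = 245157; 245157 < 1048576? YES
  n = 24: C(24, 7) = 346104; 346104 < 1048576? YES
  n = 25: C(25, 7) = 480700; 480700 < 1048576? YES
  n = 26: C(26, 7) = 657800; 657800 < 1048576? YES
  n = 27: C(27, 7) = 888030; 888030 < 1048576? YES
  n = 28: C(28, 7) = 1184040; 1184040 < 1048576? NO
The largest n with C(n, 7) < 1048576 is n = 27 (where E[X] = 444015/524288 ≈ 0.847). Hence R(7, 7) > 27, i.e. R(7, 7) ≥ 28.

Largest n = 27; hence R(7, 7) > 27.


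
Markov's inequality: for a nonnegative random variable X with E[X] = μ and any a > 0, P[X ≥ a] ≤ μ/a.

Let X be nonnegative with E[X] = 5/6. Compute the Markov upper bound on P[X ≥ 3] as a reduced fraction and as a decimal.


μ = E[X] = 5/6, a = 3.
Markov: P[X ≥ 3] ≤ μ/a = (5/6)/3 = 5/18.
Numerically: ≈ 0.2778.
(Since a = 3 > μ = 0.8333, the bound 5/18 is < 1 and informative.)

P[X ≥ 3] ≤ 5/18 ≈ 0.2778.


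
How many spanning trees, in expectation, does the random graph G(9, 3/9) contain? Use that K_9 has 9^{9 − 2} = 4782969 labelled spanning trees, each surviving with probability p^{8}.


K_9 has 9^{9 − 2} = 4782969 labelled spanning trees.
For each such spanning tree H, let X_H = 1 if all 8 edges of H are present in G. Then P[X_H = 1] = p^{8} = (1/3)^{8} = 1/6561.
By linearity: E[X] = Σ_H E[X_H] = 4782969 · p^{8} = 4782969 · 1/6561 = 729.
Numerically: E[X] ≈ 729.

E[X] = 4782969 · (1/3)^{8} = 729 ≈ 729.


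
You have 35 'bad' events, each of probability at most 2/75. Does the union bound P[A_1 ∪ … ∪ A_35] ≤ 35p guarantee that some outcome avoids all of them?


Union bound: P[∪_{i=1}^{35} A_i] ≤ Σ_i P[A_i] ≤ 35·p = 35·(2/75) = 14/15.
Numerically: 14/15 ≈ 0.9333.
Is 14/15 < 1? YES.
Since P[∪ A_i] ≤ 14/15 < 1, the complement has P[∩ A_i^c] ≥ 1 − 14/15 = 1/15 > 0, so some outcome avoids every A_i.

35·p = 14/15 ≈ 0.9333; existence CERTIFIED by the union bound.


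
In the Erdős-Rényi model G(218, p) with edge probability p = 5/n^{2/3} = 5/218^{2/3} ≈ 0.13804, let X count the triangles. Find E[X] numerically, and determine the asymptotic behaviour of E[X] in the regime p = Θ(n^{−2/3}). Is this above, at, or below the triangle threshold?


Number of potential triangles: C(218, 3) = 1703016.
Each occurs with probability p³ ≈ (0.13804)³ ≈ 2.6302500e-03.
By linearity: E[X] = C(218, 3)·p³ ≈ 1703016 · 2.6302500e-03 ≈ 4479.35780.
Since α = 2/3 < 1, p = c/n^{2/3} ≫ 1/n is above the triangle threshold p ~ 1/n. Asymptotically E[X] ~ (c³/6)·n^{3(1−α)} = (5³/6)·n^{1} → ∞; triangles are abundant w.h.p.

E[X] ≈ 4479.35780; in regime p = Θ(1/n^{2/3}) E[X] diverges (above the triangle threshold p ~ 1/n).


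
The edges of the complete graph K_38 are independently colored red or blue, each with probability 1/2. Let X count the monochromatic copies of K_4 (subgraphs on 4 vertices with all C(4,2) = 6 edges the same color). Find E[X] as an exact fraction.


Let X = Σ_S X_S over the C(38, 4) = 73815 subsets S of size 4, where X_S = 1 if the K_4 on S is monochromatic.
For a fixed S, the K_4 on S has C(4, 2) = 6 edges. P[all 6 edges red] = (1/2)^6, and likewise for blue, so P[monochromatic] = 2·(1/2)^6 = 2^{1 − 6} = 1/32.
By linearity: E[X] = C(38, 4) · 2^{1 − 6} = 73815 · 1/32 = 73815/32.
Numerically: E[X] ≈ 2306.7188.

E[X] = C(38,4)·2^(1−C(4,2)) = 73815/32 ≈ 2306.7188.


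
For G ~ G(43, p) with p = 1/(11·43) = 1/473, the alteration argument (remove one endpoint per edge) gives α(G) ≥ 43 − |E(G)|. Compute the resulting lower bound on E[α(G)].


E[|E(G)|] = C(43, 2)·p = 903 · (1/473) = 21/11.
E[α(G)] ≥ n − E[|E(G)|] = 43 − 21/11 = 452/11.
Numerically: ≈ 41.090909.
(This is only a lower bound; the true E[α(G)] may be larger.)

E[α(G)] ≥ 452/11 ≈ 41.090909.


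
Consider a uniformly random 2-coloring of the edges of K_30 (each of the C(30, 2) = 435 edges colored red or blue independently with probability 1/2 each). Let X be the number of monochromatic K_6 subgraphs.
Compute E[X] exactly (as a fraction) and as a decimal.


Let X = Σ_S X_S over the C(30, 6) = 593775 subsets S of size 6, where X_S = 1 if the K_6 on S is monochromatic.
For a fixed S, the K_6 on S has C(6, 2) = 15 edges. P[all 15 edges red] = (1/2)^15, and likewise for blue, so P[monochromatic] = 2·(1/2)^15 = 2^{1 − 15} = 1/16384.
By linearity of expectation: E[X] = C(30, 6) · 2^{1 − 15} = 593775 · 1/16384 = 593775/16384.
Numerically: E[X] ≈ 36.241.

E[X] = C(30,6)·2^(1−C(6,2)) = 593775/16384 ≈ 36.241.


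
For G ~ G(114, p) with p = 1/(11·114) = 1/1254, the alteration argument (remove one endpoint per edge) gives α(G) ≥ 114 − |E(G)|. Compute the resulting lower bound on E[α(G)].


E[|E(G)|] = C(114, 2)·p = 6441 · (1/1254) = 113/22.
E[α(G)] ≥ n − E[|E(G)|] = 114 − 113/22 = 2395/22.
Numerically: ≈ 108.864.
(This is only a lower bound; the true E[α(G)] may be larger.)

E[α(G)] ≥ 2395/22 ≈ 108.864.


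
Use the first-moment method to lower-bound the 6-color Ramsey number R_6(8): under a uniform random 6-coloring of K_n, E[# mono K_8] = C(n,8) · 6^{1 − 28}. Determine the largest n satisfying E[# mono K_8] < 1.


We need C(n, 8) · 6^{1 − 28} < 1, i.e. C(n, 8) < 6^{28 − 1} = 1023490369077469249536.
Check values of n near the boundary:
  n = 1594: C(1594, 8) = 1015652773590544255167; 1015652773590544255167 < 1023490369077469249536? YES
  n = 1595: C(1595, 8) = 1020772636343363633895; 1020772636343363633895 < 1023490369077469249536? YES
  n = 1596: C(1596, 8) = 1025915067760710553965; 1025915067760710553965 < 1023490369077469249536? NO
The largest n with C(n, 8) < 1023490369077469249536 is n = 1595 (where E[X] = 113419181815929292655/113721152119718805504 ≈ 0.9973). Hence R_6(8) > 1595, i.e. R_6(8) ≥ 1596.

Largest n = 1595; hence R_6(8) > 1595.


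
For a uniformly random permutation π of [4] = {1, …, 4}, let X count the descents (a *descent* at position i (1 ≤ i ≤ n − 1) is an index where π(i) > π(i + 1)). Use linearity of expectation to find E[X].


Write X = Σ X_I over i = 1, …, 3, with X_I the indicator of one descent.
There are 3 indicators.
For each fixed i, the pair (π(i), π(i+1)) is a uniformly random ordered pair of distinct values from {1, …, 4}; by symmetry P[π(i) > π(i+1)] = 1/2.
By linearity: E[X] = 3 · (1/2) = (4 − 1) · (1/2) = 3/2 ≈ 1.5000.

E[X] = 3/2 = 1.5000.


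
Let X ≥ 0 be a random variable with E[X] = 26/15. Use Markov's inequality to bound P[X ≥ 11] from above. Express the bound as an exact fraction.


μ = E[X] = 26/15, a = 11.
Markov: P[X ≥ 11] ≤ μ/a = (26/15)/11 = 26/165.
Numerically: ≈ 0.158.
(Since a = 11 > μ = 1.733, the bound 26/165 is < 1 and informative.)

P[X ≥ 11] ≤ 26/165 ≈ 0.158.


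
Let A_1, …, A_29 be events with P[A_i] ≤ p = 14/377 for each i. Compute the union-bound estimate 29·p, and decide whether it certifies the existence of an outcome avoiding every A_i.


Union bound: P[∪_{i=1}^{29} A_i] ≤ Σ_i P[A_i] ≤ 29·p = 29·(14/377) = 14/13.
Numerically: 14/13 ≈ 1.076923.
Is 14/13 < 1? NO.
Since the bound 14/13 is ≥ 1, the union bound is uninformative here; it does NOT by itself certify existence.

29·p = 14/13 ≈ 1.076923; existence NOT certified by the union bound.


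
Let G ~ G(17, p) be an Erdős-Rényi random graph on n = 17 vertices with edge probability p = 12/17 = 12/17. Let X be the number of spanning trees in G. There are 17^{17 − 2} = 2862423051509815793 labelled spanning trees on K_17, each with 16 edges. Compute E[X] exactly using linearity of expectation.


K_17 has 17^{17 − 2} = 2862423051509815793 labelled spanning trees.
For each such spanning tree H, let X_H = 1 if all 16 edges of H are present in G. Then P[X_H = 1] = p^{16} = (12/17)^{16} = 184884258895036416/48661191875666868481.
By linearity of expectation: E[X] = Σ_H E[X_H] = 2862423051509815793 · p^{16} = 2862423051509815793 · 184884258895036416/48661191875666868481 = 184884258895036416/17.
Numerically: E[X] ≈ 1.08755e+16.

E[X] = 2862423051509815793 · (12/17)^{16} = 184884258895036416/17 ≈ 1.08755e+16.


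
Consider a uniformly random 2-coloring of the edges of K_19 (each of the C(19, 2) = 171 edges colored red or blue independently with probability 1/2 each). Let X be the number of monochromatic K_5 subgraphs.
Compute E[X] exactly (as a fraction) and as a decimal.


Let X = Σ_S X_S over the C(19, 5) = 11628 subsets S of size 5, where X_S = 1 if the K_5 on S is monochromatic.
For a fixed S, the K_5 on S has C(5, 2) = 10 edges. P[all 10 edges red] = (1/2)^10, and likewise for blue, so P[monochromatic] = 2·(1/2)^10 = 2^{1 − 10} = 1/512.
By linearity: E[X] = C(19, 5) · 2^{1 − 10} = 11628 · 1/512 = 2907/128.
Numerically: E[X] ≈ 22.71094.

E[X] = C(19,5)·2^(1−C(5,2)) = 2907/128 ≈ 22.71094.


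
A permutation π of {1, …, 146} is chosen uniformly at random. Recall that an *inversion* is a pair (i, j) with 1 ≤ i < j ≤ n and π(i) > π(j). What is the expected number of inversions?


Write X = Σ X_I over the C(146, 2) = 10585 pairs i < j, with X_I the indicator of one inversion.
There are 10585 indicators.
For each fixed pair i < j, the values π(i) and π(j) are two distinct elements of {1, …, 146} in uniformly random order; by symmetry P[π(i) > π(j)] = 1/2.
By linearity: E[X] = 10585 · (1/2) = C(146, 2) · (1/2) = 10585/2 = 10585/2 ≈ 5292.50000.

E[X] = 10585/2 = 5292.50000.


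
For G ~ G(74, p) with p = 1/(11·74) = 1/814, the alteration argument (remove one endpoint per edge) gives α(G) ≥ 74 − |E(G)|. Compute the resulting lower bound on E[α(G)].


E[|E(G)|] = C(74, 2)·p = 2701 · (1/814) = 73/22.
E[α(G)] ≥ n − E[|E(G)|] = 74 − 73/22 = 1555/22.
Numerically: ≈ 70.68182.
(This is only a lower bound; the true E[α(G)] may be larger.)

E[α(G)] ≥ 1555/22 ≈ 70.68182.


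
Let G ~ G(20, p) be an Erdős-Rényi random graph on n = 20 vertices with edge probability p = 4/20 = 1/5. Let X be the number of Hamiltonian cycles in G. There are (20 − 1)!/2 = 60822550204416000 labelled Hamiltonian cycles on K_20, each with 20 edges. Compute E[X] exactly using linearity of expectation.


K_20 has (20 − 1)!/2 = 60822550204416000 labelled Hamiltonian cycles.
For each such Hamiltonian cycle H, let X_H = 1 if all 20 edges of H are present in G. Then P[X_H = 1] = p^{20} = (1/5)^{20} = 1/95367431640625.
Summing the indicators: E[X] = Σ_H E[X_H] = 60822550204416000 · p^{20} = 60822550204416000 · 1/95367431640625 = 486580401635328/762939453125.
Numerically: E[X] ≈ 638.

E[X] = 60822550204416000 · (1/5)^{20} = 486580401635328/762939453125 ≈ 638.


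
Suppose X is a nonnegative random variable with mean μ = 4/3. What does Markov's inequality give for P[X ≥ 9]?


μ = E[X] = 4/3, a = 9.
Markov: P[X ≥ 9] ≤ μ/a = (4/3)/9 = 4/27.
Numerically: ≈ 0.148.
(Since a = 9 > μ = 1.333, the bound 4/27 is < 1 and informative.)

P[X ≥ 9] ≤ 4/27 ≈ 0.148.


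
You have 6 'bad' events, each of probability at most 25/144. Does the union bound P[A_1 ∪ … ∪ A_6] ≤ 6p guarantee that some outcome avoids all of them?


Union bound: P[∪_{i=1}^{6} A_i] ≤ Σ_i P[A_i] ≤ 6·p = 6·(25/144) = 25/24.
Numerically: 25/24 ≈ 1.042.
Is 25/24 < 1? NO.
Since the bound 25/24 is ≥ 1, the union bound is uninformative here; it does NOT by itself certify existence.

6·p = 25/24 ≈ 1.042; existence NOT certified by the union bound.


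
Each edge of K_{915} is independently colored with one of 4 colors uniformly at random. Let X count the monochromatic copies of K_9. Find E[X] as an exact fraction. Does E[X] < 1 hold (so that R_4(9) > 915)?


E[X] = C(915, 9) · 4^{1 − 36} = 1190931166636537885130 · 4^{−35} = 1190931166636537885130/1180591620717411303424.
As a reduced fraction: E[X] = 595465583318268942565/590295810358705651712 ≈ 1.008758.
Is E[X] < 1? NO.
Since E[X] ≥ 1, the first-moment bound is inconclusive at n = 915; it does NOT by itself certify R_4(9) > 915.

E[X] = 595465583318268942565/590295810358705651712 ≈ 1.008758; E[X] ≥ 1; first-moment method inconclusive here.


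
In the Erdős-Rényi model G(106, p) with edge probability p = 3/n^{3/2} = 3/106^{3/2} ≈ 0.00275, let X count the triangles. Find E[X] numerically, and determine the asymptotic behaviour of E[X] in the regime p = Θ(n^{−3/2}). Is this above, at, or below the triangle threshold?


Number of potential triangles: C(106, 3) = 192920.
Each occurs with probability p³ ≈ (0.00275)³ ≈ 2.07724e-08.
By linearity: E[X] = C(106, 3)·p³ ≈ 192920 · 2.07724e-08 ≈ 0.004.
Since α = 3/2 > 1, p = c/n^{3/2} = o(1/n) is below the triangle threshold p ~ 1/n. Asymptotically E[X] ~ (c³/6)·n^{3(1−α)} = (3³/6)·n^{-1.5} → 0, so by Markov's inequality G has no triangles w.h.p.

E[X] ≈ 0.004; in regime p = Θ(1/n^{3/2}) E[X] tends to 0 (below the triangle threshold p ~ 1/n).


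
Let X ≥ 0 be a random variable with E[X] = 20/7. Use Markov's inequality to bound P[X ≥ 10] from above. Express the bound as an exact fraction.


μ = E[X] = 20/7, a = 10.
Markov: P[X ≥ 10] ≤ μ/a = (20/7)/10 = 2/7.
Numerically: ≈ 0.2857.
(Since a = 10 > μ = 2.8571, the bound 2/7 is < 1 and informative.)

P[X ≥ 10] ≤ 2/7 ≈ 0.2857.


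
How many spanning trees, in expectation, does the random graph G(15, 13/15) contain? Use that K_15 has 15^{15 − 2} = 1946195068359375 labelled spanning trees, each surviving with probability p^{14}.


K_15 has 15^{15 − 2} = 1946195068359375 labelled spanning trees.
For each such spanning tree H, let X_H = 1 if all 14 edges of H are present in G. Then P[X_H = 1] = p^{14} = (13/15)^{14} = 3937376385699289/29192926025390625.
By linearity: E[X] = Σ_H E[X_H] = 1946195068359375 · p^{14} = 1946195068359375 · 3937376385699289/29192926025390625 = 3937376385699289/15.
Numerically: E[X] ≈ 2.6249e+14.

E[X] = 1946195068359375 · (13/15)^{14} = 3937376385699289/15 ≈ 2.6249e+14.


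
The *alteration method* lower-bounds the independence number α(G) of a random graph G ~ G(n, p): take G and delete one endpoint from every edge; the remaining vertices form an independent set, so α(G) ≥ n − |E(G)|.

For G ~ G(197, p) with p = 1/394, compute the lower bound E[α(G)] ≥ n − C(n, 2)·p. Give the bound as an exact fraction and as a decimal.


E[|E(G)|] = C(197, 2)·p = 19306 · (1/394) = 49.
E[α(G)] ≥ n − E[|E(G)|] = 197 − 49 = 148.
Numerically: ≈ 148.00000.
(This is only a lower bound; the true E[α(G)] may be larger.)

E[α(G)] ≥ 148 ≈ 148.00000.


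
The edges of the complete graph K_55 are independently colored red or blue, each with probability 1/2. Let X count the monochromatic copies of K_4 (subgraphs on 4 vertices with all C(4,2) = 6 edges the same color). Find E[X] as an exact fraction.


Let X = Σ_S X_S over the C(55, 4) = 341055 subsets S of size 4, where X_S = 1 if the K_4 on S is monochromatic.
For a fixed S, the K_4 on S has C(4, 2) = 6 edges. P[all 6 edges red] = (1/2)^6, and likewise for blue, so P[monochromatic] = 2·(1/2)^6 = 2^{1 − 6} = 1/32.
By linearity of expectation: E[X] = C(55, 4) · 2^{1 − 6} = 341055 · 1/32 = 341055/32.
Numerically: E[X] ≈ 10657.96875.

E[X] = C(55,4)·2^(1−C(4,2)) = 341055/32 ≈ 10657.96875.


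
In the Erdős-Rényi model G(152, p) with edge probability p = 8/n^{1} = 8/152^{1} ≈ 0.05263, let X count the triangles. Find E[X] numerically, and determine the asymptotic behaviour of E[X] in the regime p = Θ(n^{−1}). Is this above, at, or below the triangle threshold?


Number of potential triangles: C(152, 3) = 573800.
Each occurs with probability p³ ≈ (0.05263)³ ≈ 1.457938e-04.
By linearity: E[X] = C(152, 3)·p³ ≈ 573800 · 1.457938e-04 ≈ 83.6565.
Here α = 1, so p = 8/n is exactly at the triangle threshold p ~ 1/n. Asymptotically E[X] → c³/6 = 8³/6 = 256/3 ≈ 85.3333, a bounded constant. In this regime the triangle count is asymptotically Poisson(c³/6).

E[X] ≈ 83.6565; in regime p = Θ(1/n^{1}) E[X] stays bounded (at the triangle threshold p ~ 1/n).


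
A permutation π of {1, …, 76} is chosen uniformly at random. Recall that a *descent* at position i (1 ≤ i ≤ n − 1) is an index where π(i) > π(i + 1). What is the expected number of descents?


Write X = Σ X_I over i = 1, …, 75, with X_I the indicator of one descent.
There are 75 indicators.
For each fixed i, the pair (π(i), π(i+1)) is a uniformly random ordered pair of distinct values from {1, …, 76}; by symmetry P[π(i) > π(i+1)] = 1/2.
By linearity: E[X] = 75 · (1/2) = (76 − 1) · (1/2) = 75/2 ≈ 37.50000.

E[X] = 75/2 = 37.50000.


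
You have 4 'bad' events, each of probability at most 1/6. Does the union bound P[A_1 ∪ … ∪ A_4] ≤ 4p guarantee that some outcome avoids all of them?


Union bound: P[∪_{i=1}^{4} A_i] ≤ Σ_i P[A_i] ≤ 4·p = 4·(1/6) = 2/3.
Numerically: 2/3 ≈ 0.666667.
Is 2/3 < 1? YES.
Since P[∪ A_i] ≤ 2/3 < 1, the complement has P[∩ A_i^c] ≥ 1 − 2/3 = 1/3 > 0, so some outcome avoids every A_i.

4·p = 2/3 ≈ 0.666667; existence CERTIFIED by the union bound.


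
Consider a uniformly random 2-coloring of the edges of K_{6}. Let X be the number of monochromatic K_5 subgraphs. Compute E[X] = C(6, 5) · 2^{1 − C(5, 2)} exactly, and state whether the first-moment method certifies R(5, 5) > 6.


E[X] = C(6, 5) · 2^{1 − 10} = 6 · 2^{−9} = 6/512.
As a reduced fraction: E[X] = 3/256 ≈ 0.01172.
Is E[X] < 1? YES.
Since E[X] < 1, there exists a 2-coloring of K_{6} with no monochromatic K_5; hence R(5, 5) > 6.

E[X] = 3/256 ≈ 0.01172; E[X] < 1, so R(5, 5) > 6.


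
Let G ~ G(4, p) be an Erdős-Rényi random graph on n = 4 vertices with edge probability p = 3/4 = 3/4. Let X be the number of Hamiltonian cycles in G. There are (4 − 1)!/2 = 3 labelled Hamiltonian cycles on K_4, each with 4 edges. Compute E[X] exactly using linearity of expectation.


K_4 has (4 − 1)!/2 = 3 labelled Hamiltonian cycles.
For each such Hamiltonian cycle H, let X_H = 1 if all 4 edges of H are present in G. Then P[X_H = 1] = p^{4} = (3/4)^{4} = 81/256.
By linearity: E[X] = Σ_H E[X_H] = 3 · p^{4} = 3 · 81/256 = 243/256.
Numerically: E[X] ≈ 0.9492.

E[X] = 3 · (3/4)^{4} = 243/256 ≈ 0.9492.


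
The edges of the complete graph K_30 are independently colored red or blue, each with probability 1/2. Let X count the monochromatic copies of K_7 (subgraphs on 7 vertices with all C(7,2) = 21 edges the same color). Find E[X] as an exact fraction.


Let X = Σ_S X_S over the C(30, 7) = 2035800 subsets S of size 7, where X_S = 1 if the K_7 on S is monochromatic.
For a fixed S, the K_7 on S has C(7, 2) = 21 edges. P[all 21 edges red] = (1/2)^21, and likewise for blue, so P[monochromatic] = 2·(1/2)^21 = 2^{1 − 21} = 1/1048576.
By linearity: E[X] = C(30, 7) · 2^{1 − 21} = 2035800 · 1/1048576 = 254475/131072.
Numerically: E[X] ≈ 1.941.

E[X] = C(30,7)·2^(1−C(7,2)) = 254475/131072 ≈ 1.941.


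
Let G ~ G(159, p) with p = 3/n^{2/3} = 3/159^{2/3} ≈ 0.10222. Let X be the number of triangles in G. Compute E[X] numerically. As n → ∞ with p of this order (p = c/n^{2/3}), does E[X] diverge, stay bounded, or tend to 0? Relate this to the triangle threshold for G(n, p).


Number of potential triangles: C(159, 3) = 657359.
Each occurs with probability p³ ≈ (0.10222)³ ≈ 1.0679957e-03.
By linearity: E[X] = C(159, 3)·p³ ≈ 657359 · 1.0679957e-03 ≈ 702.05660.
Since α = 2/3 < 1, p = c/n^{2/3} ≫ 1/n is above the triangle threshold p ~ 1/n. Asymptotically E[X] ~ (c³/6)·n^{3(1−α)} = (3³/6)·n^{1} → ∞; triangles are abundant w.h.p.

E[X] ≈ 702.05660; in regime p = Θ(1/n^{2/3}) E[X] diverges (above the triangle threshold p ~ 1/n).


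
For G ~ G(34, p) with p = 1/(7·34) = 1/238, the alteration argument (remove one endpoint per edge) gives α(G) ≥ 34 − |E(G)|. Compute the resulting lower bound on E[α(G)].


E[|E(G)|] = C(34, 2)·p = 561 · (1/238) = 33/14.
E[α(G)] ≥ n − E[|E(G)|] = 34 − 33/14 = 443/14.
Numerically: ≈ 31.642857.
(This is only a lower bound; the true E[α(G)] may be larger.)

E[α(G)] ≥ 443/14 ≈ 31.642857.


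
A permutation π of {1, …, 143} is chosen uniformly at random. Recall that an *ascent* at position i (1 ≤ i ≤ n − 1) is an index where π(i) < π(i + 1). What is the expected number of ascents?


Write X = Σ X_I over i = 1, …, 142, with X_I the indicator of one ascent.
There are 142 indicators.
For each fixed i, the pair (π(i), π(i+1)) is a uniformly random ordered pair of distinct values from {1, …, 143}; by symmetry P[π(i) < π(i+1)] = 1/2.
By linearity: E[X] = 142 · (1/2) = (143 − 1) · (1/2) = 71 ≈ 71.0000.

E[X] = 71 = 71.0000.


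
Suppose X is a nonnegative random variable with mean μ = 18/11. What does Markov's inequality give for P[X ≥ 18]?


μ = E[X] = 18/11, a = 18.
Markov: P[X ≥ 18] ≤ μ/a = (18/11)/18 = 1/11.
Numerically: ≈ 0.09091.
(Since a = 18 > μ = 1.63636, the bound 1/11 is < 1 and informative.)

P[X ≥ 18] ≤ 1/11 ≈ 0.09091.


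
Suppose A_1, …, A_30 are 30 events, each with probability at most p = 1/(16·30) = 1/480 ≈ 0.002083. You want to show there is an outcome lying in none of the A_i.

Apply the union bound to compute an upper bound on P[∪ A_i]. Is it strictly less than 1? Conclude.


Union bound: P[∪_{i=1}^{30} A_i] ≤ Σ_i P[A_i] ≤ 30·p = 30·(1/480) = 1/16.
Numerically: 1/16 ≈ 0.062500.
Is 1/16 < 1? YES.
Since P[∪ A_i] ≤ 1/16 < 1, the complement has P[∩ A_i^c] ≥ 1 − 1/16 = 15/16 > 0, so some outcome avoids every A_i.

30·p = 1/16 ≈ 0.062500; existence CERTIFIED by the union bound.


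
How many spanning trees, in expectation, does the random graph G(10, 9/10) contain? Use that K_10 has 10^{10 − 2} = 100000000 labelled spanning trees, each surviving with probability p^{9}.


K_10 has 10^{10 − 2} = 100000000 labelled spanning trees.
For each such spanning tree H, let X_H = 1 if all 9 edges of H are present in G. Then P[X_H = 1] = p^{9} = (9/10)^{9} = 387420489/1000000000.
By linearity of expectation: E[X] = Σ_H E[X_H] = 100000000 · p^{9} = 100000000 · 387420489/1000000000 = 387420489/10.
Numerically: E[X] ≈ 3.87e+07.

E[X] = 100000000 · (9/10)^{9} = 387420489/10 ≈ 3.87e+07.


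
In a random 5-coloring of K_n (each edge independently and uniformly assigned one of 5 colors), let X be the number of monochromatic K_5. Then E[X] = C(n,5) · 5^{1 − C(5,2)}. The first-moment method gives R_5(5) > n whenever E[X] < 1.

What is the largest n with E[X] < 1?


We need C(n, 5) · 5^{1 − 10} < 1, i.e. C(n, 5) < 5^{10 − 1} = 1953125.
Check values of n near the boundary:
  n = 43: C(43, 5) = 962598; 962598 < 1953125? YES
  n = 44: C(44, 5) = 1086008; 1086008 < 1953125? YES
  n = 45: C(45, 5) = 1221759; 1221759 < 1953125? YES
  n = 46: C(46, 5) = 1370754; 1370754 < 1953125? YES
  n = 47: C(47, 5) = 1533939; 1533939 < 1953125? YES
  n = 48: C(48, 5) = 1712304; 1712304 < 1953125? YES
  n = 49: C(49, 5) = 1906884; 1906884 < 1953125? YES
  n = 50: C(50, 5) = 2118760; 2118760 < 1953125? NO
The largest n with C(n, 5) < 1953125 is n = 49 (where E[X] = 1906884/1953125 ≈ 0.976). Hence R_5(5) > 49, i.e. R_5(5) ≥ 50.

Largest n = 49; hence R_5(5) > 49.


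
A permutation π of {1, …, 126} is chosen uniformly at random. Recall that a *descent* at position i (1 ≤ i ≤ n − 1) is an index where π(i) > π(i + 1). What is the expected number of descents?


Write X = Σ X_I over i = 1, …, 125, with X_I the indicator of one descent.
There are 125 indicators.
For each fixed i, the pair (π(i), π(i+1)) is a uniformly random ordered pair of distinct values from {1, …, 126}; by symmetry P[π(i) > π(i+1)] = 1/2.
By linearity: E[X] = 125 · (1/2) = (126 − 1) · (1/2) = 125/2 ≈ 62.5000.

E[X] = 125/2 = 62.5000.


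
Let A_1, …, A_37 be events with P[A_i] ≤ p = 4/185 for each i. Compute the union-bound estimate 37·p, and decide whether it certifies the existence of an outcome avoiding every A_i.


Union bound: P[∪_{i=1}^{37} A_i] ≤ Σ_i P[A_i] ≤ 37·p = 37·(4/185) = 4/5.
Numerically: 4/5 ≈ 0.80000.
Is 4/5 < 1? YES.
Since P[∪ A_i] ≤ 4/5 < 1, the complement has P[∩ A_i^c] ≥ 1 − 4/5 = 1/5 > 0, so some outcome avoids every A_i.

37·p = 4/5 ≈ 0.80000; existence CERTIFIED by the union bound.


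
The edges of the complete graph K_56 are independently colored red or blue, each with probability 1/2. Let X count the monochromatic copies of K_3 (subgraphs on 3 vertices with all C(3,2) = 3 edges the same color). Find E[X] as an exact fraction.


Let X = Σ_S X_S over the C(56, 3) = 27720 subsets S of size 3, where X_S = 1 if the K_3 on S is monochromatic.
For a fixed S, the K_3 on S has C(3, 2) = 3 edges. P[all 3 edges red] = (1/2)^3, and likewise for blue, so P[monochromatic] = 2·(1/2)^3 = 2^{1 − 3} = 1/4.
By linearity: E[X] = C(56, 3) · 2^{1 − 3} = 27720 · 1/4 = 6930.
Numerically: E[X] ≈ 6930.0000.

E[X] = C(56,3)·2^(1−C(3,2)) = 6930 ≈ 6930.0000.
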